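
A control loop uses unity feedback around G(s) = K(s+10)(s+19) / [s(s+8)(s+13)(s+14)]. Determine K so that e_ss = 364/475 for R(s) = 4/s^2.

40

The open loop has one pole at the origin → type 1 system.
K_v = lim_{s→0} s·G(s) = K·10·19 / (8·13·14) = (95/728)·K.
e_ss = 4/K_v = 364/475 ⇒ K_v = 475/91 ⇒ K = (475/91)/(95/728) = 40.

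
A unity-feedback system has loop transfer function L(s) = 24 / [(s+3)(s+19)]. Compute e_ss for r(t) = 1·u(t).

L(s) has no factors of s in the denominator, so the system is type 0.
K_p = lim_{s→0} L(s) = 24 / (3·19) = 8/19.
e_ss = 1/(1 + K_p) = 1/(27/19) = 19/27.

19/27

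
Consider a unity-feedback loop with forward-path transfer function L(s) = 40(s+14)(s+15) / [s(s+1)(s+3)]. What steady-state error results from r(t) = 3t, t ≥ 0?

The open loop has one pole at the origin → type 1 system.
K_v = lim_{s→0} s·L(s) = 40·14·15 / (1·3) = 2800.
e_ss = 3/K_v = 3/2800.

3/2800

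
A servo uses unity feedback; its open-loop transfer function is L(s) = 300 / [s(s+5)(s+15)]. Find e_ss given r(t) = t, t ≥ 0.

0.25

The open loop has one pole at the origin → type 1 system.
K_v = lim_{s→0} s·L(s) = 300 / (5·15) = 4.
e_ss = 1/K_v = 1/4 = 0.25.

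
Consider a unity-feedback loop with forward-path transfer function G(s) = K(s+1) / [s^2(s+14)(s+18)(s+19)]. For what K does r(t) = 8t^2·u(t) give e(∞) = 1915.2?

40

Two free integrators in G(s): this is a type 2 system.
K_a = lim_{s→0} s^2·G(s) = K·1 / (14·18·19) = (1/4788)·K.
e_ss = 16/K_a = 1915.2 ⇒ K_a = 10/1197 ⇒ K = (10/1197)/(1/4788) = 40.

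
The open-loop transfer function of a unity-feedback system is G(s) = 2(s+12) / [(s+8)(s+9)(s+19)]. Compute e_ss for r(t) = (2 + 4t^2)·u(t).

infinity

G(s) has no factors of s in the denominator, so the system is type 0. By superposition:
  • 2: e_ss = 2/(1+K_p) with K_p=1/57 → 57/29.
  • 4t^2: a type-0 system cannot track it, e_ss → ∞.
The unbounded component dominates.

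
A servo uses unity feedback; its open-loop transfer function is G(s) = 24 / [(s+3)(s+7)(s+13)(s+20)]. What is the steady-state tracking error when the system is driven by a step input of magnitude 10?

4550/457

G(s) has no factors of s in the denominator, so the system is type 0.
K_p = lim_{s→0} G(s) = 24 / (3·7·13·20) = 2/455.
e_ss = 10/(1 + K_p) = 10/(457/455) = 4550/457.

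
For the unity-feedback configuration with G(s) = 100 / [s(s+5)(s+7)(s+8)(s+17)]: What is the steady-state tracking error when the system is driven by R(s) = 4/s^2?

190.4

The open loop has one pole at the origin → type 1 system.
K_v = lim_{s→0} s·G(s) = 100 / (5·7·8·17) = 5/238.
e_ss = 4/K_v = 4/(5/238) = 190.4.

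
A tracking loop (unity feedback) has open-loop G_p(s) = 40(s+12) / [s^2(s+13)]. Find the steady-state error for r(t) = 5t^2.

13/48

System type = 2 (two poles at s=0).
K_a = lim_{s→0} s^2·G_p(s) = 40·12 / (13) = 480/13.
r(t) = 5t^2 gives R(s) = 10/s^3.
e_ss = 10/K_a = 10/(480/13) = 13/48.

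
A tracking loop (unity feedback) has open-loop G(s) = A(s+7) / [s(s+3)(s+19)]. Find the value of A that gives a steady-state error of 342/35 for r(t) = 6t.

G(s) has one factor of s in the denominator, so the system is type 1.
K_v = lim_{s→0} s·G(s) = A·7 / (3·19) = (7/57)·A.
e_ss = 6/K_v = 342/35 ⇒ K_v = 35/57 ⇒ A = (35/57)/(7/57) = 5.

5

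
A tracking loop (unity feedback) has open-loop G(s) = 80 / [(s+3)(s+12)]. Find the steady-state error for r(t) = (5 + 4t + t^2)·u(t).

The open loop has no poles at the origin → type 0 system. Treating each term separately:
  • 5: e_ss = 5/(1+K_p) with K_p=20/9 → 45/29.
  • 4t: a type-0 system cannot track it, e_ss → ∞.
  • t^2: a type-0 system cannot track it, e_ss → ∞.
The unbounded component dominates.

infinity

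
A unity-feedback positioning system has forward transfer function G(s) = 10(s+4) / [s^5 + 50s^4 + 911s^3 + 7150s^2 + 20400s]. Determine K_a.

Factoring s from the denominator leaves a polynomial with constant term 20400, so the system is type 1.
K_a = lim_{s→0} s^2·G(s) = 0 (the extra factor of s kills the finite limit).

0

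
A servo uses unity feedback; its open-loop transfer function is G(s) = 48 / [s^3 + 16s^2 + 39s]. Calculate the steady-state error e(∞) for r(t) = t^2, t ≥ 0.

infinity

Lowest-order denominator term is 39s, so the open loop has 1 pole at the origin → type 1 system.
K_a = lim_{s→0} s^2·G(s) = 0; the steady-state error to this parabolic input grows without bound.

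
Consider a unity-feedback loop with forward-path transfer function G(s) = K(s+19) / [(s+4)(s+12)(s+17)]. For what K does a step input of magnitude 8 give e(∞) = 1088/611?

The open loop has no poles at the origin → type 0 system.
K_p = lim_{s→0} G(s) = K·19 / (4·12·17) = (19/816)·K.
e_ss = 8/(1 + K_p) = 1088/611 ⇒ 1 + (19/816)·K = 611/136 ⇒ K = 150.

150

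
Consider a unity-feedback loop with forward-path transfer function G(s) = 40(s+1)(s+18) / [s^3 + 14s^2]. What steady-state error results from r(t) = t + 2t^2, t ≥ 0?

7/90

The denominator has no term below 14s^2 — 2 poles at s=0, type 2. By superposition:
  • t: tracked with zero error.
  • 2t^2: e_ss = 4/K_a with K_a=360/7 → 7/90.
Total e_ss = 7/90.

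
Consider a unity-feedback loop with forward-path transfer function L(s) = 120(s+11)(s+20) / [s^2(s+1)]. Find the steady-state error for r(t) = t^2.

Two free integrators in L(s): this is a type 2 system.
K_a = lim_{s→0} s^2·L(s) = 120·11·20 / (1) = 26400.
r(t) = t^2 gives R(s) = 2/s^3.
e_ss = 2/K_a = 2/26400 = 1/13200.

1/13200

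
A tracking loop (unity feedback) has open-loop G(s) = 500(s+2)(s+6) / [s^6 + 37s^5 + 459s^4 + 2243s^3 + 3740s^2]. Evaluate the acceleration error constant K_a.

Lowest-order denominator term is 3740s^2, so the open loop has 2 poles at the origin → type 2 system.
K_a = lim_{s→0} s^2·G(s) = 500·2·6 / 3740 = 300/187.

300/187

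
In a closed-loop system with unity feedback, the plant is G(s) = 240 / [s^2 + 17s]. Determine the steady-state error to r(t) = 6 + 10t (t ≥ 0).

17/24

Lowest-order denominator term is 17s, so the open loop has 1 pole at the origin → type 1 system. Treating each term separately:
  • 6: tracked with zero error.
  • 10t: e_ss = 10/K_v with K_v=240/17 → 17/24.
Total e_ss = 17/24.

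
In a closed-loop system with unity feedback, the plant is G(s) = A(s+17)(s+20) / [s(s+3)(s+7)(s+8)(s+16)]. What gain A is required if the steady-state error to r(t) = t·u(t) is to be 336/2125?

The open loop has one pole at the origin → type 1 system.
K_v = lim_{s→0} s·G(s) = A·17·20 / (3·7·8·16) = (85/672)·A.
e_ss = 1/K_v = 336/2125 ⇒ K_v = 2125/336 ⇒ A = (2125/336)/(85/672) = 50.

50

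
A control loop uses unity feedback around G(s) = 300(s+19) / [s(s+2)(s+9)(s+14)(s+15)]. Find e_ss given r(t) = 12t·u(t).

756/95

G(s) has one factor of s in the denominator, so the system is type 1.
K_v = lim_{s→0} s·G(s) = 300·19 / (2·9·14·15) = 95/63.
e_ss = 12/K_v = 12/(95/63) = 756/95.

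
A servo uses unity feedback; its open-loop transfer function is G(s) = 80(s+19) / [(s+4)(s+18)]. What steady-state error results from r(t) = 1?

System type = 0 (no poles at s=0).
K_p = lim_{s→0} G(s) = 80·19 / (4·18) = 190/9.
e_ss = 1/(1 + K_p) = 1/(199/9) = 9/199.

9/199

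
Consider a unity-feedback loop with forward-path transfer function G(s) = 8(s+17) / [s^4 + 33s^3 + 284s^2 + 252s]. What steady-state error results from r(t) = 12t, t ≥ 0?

Lowest-order denominator term is 252s, so the open loop has 1 pole at the origin → type 1 system.
K_v = lim_{s→0} s·G(s) = 8·17 / 252 = 34/63.
e_ss = 12/K_v = 12/(34/63) = 378/17.

378/17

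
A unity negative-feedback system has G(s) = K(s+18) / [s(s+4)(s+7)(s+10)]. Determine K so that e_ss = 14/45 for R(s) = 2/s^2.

100

One free integrator in G(s): this is a type 1 system.
K_v = lim_{s→0} s·G(s) = K·18 / (4·7·10) = (9/140)·K.
e_ss = 2/K_v = 14/45 ⇒ K_v = 45/7 ⇒ K = (45/7)/(9/140) = 100.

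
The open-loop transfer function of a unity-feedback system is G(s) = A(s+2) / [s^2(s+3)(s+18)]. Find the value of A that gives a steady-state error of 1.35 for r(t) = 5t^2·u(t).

System type = 2 (two poles at s=0).
K_a = lim_{s→0} s^2·G(s) = A·2 / (3·18) = (1/27)·A.
e_ss = 10/K_a = 1.35 ⇒ K_a = 200/27 ⇒ A = (200/27)/(1/27) = 200.

200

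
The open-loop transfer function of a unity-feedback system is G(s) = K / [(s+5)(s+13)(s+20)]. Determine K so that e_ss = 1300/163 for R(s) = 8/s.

The open loop has no poles at the origin → type 0 system.
K_p = lim_{s→0} G(s) = K / (5·13·20) = (1/1300)·K.
e_ss = 8/(1 + K_p) = 1300/163 ⇒ 1 + (1/1300)·K = 326/325 ⇒ K = 4.

4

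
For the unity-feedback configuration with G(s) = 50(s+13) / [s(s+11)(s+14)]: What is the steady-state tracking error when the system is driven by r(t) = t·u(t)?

77/325

G(s) has one factor of s in the denominator, so the system is type 1.
K_v = lim_{s→0} s·G(s) = 50·13 / (11·14) = 325/77.
e_ss = 1/K_v = 1/(325/77) = 77/325.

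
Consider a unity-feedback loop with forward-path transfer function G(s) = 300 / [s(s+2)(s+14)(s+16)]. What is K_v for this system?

One free integrator in G(s): this is a type 1 system.
K_v = lim_{s→0} s·G(s) = 300 / (2·14·16) = 75/112.

75/112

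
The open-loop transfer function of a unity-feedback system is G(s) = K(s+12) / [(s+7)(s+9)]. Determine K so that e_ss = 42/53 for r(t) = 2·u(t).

8

G(s) has no factors of s in the denominator, so the system is type 0.
K_p = lim_{s→0} G(s) = K·12 / (7·9) = (4/21)·K.
e_ss = 2/(1 + K_p) = 42/53 ⇒ 1 + (4/21)·K = 53/21 ⇒ K = 8.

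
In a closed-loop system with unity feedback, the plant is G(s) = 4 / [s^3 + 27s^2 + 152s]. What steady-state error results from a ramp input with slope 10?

380

Lowest-order denominator term is 152s, so the open loop has 1 pole at the origin → type 1 system.
K_v = lim_{s→0} s·G(s) = 4 / 152 = 1/38.
e_ss = 10/K_v = 10/(1/38) = 380.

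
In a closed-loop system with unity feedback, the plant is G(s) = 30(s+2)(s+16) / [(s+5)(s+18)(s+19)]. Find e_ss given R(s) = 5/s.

285/89

G(s) has no factors of s in the denominator, so the system is type 0.
K_p = lim_{s→0} G(s) = 30·2·16 / (5·18·19) = 32/57.
e_ss = 5/(1 + K_p) = 5/(89/57) = 285/89.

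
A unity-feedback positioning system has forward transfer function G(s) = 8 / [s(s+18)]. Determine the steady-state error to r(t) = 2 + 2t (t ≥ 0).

G(s) has one factor of s in the denominator, so the system is type 1. By superposition:
  • 2: tracked with zero error.
  • 2t: e_ss = 2/K_v with K_v=4/9 → 4.5.
Total e_ss = 4.5.

4.5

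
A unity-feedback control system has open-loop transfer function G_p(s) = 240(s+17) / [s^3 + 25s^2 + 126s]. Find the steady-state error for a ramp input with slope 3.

Lowest-order denominator term is 126s, so the open loop has 1 pole at the origin → type 1 system.
K_v = lim_{s→0} s·G_p(s) = 240·17 / 126 = 680/21.
e_ss = 3/K_v = 3/(680/21) = 63/680.

63/680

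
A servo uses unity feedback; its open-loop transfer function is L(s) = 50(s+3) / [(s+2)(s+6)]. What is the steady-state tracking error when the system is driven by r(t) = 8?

L(s) has no factors of s in the denominator, so the system is type 0.
K_p = lim_{s→0} L(s) = 50·3 / (2·6) = 12.5.
e_ss = 8/(1 + K_p) = 8/13.5 = 16/27.

16/27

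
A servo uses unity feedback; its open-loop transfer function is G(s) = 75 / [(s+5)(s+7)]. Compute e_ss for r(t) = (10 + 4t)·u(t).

infinity

System type = 0 (no poles at s=0). Taking each input component in turn:
  • 10: e_ss = 10/(1+K_p) with K_p=15/7 → 35/11.
  • 4t: a type-0 system cannot track it, e_ss → ∞.
The unbounded component dominates.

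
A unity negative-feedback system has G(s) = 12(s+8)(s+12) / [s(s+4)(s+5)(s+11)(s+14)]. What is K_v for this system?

System type = 1 (one pole at s=0).
K_v = lim_{s→0} s·G(s) = 12·8·12 / (4·5·11·14) = 144/385.

144/385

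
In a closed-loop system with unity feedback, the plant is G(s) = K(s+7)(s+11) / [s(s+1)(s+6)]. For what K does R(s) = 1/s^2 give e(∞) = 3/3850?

100

G(s) has one factor of s in the denominator, so the system is type 1.
K_v = lim_{s→0} s·G(s) = K·7·11 / (1·6) = (77/6)·K.
e_ss = 1/K_v = 3/3850 ⇒ K_v = 3850/3 ⇒ K = (3850/3)/(77/6) = 100.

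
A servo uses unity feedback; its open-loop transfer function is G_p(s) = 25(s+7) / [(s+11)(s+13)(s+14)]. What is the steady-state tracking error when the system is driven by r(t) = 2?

No free integrators in G_p(s): this is a type 0 system.
K_p = lim_{s→0} G_p(s) = 25·7 / (11·13·14) = 25/286.
e_ss = 2/(1 + K_p) = 2/(311/286) = 572/311.

572/311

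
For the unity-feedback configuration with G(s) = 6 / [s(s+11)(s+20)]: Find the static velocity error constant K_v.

3/110

One free integrator in G(s): this is a type 1 system.
K_v = lim_{s→0} s·G(s) = 6 / (11·20) = 3/110.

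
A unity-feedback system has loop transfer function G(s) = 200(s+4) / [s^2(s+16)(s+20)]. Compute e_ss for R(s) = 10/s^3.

4

Two free integrators in G(s): this is a type 2 system.
K_a = lim_{s→0} s^2·G(s) = 200·4 / (16·20) = 2.5.
r(t) = 5t^2 gives R(s) = 10/s^3.
e_ss = 10/K_a = 10/2.5 = 4.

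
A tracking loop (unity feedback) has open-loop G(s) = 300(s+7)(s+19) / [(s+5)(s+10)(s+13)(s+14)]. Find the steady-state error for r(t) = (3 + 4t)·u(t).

infinity

G(s) has no factors of s in the denominator, so the system is type 0. Taking each input component in turn:
  • 3: e_ss = 3/(1+K_p) with K_p=57/13 → 39/70.
  • 4t: a type-0 system cannot track it, e_ss → ∞.
The unbounded component dominates.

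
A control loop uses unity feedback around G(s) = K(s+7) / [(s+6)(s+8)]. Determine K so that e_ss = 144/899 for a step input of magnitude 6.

No free integrators in G(s): this is a type 0 system.
K_p = lim_{s→0} G(s) = K·7 / (6·8) = (7/48)·K.
e_ss = 6/(1 + K_p) = 144/899 ⇒ 1 + (7/48)·K = 899/24 ⇒ K = 250.

250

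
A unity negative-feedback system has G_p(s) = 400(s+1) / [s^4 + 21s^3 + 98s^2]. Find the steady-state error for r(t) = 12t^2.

5.88

The denominator has no term below 98s^2 — 2 poles at s=0, type 2.
K_a = lim_{s→0} s^2·G_p(s) = 400·1 / 98 = 200/49.
r(t) = 12t^2 gives R(s) = 24/s^3.
e_ss = 24/K_a = 24/(200/49) = 5.88.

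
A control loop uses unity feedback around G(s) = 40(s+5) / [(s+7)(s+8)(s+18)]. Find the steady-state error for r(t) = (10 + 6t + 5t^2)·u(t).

infinity

The open loop has no poles at the origin → type 0 system. Treating each term separately:
  • 10: e_ss = 10/(1+K_p) with K_p=25/126 → 1260/151.
  • 6t: a type-0 system cannot track it, e_ss → ∞.
  • 5t^2: a type-0 system cannot track it, e_ss → ∞.
The unbounded component dominates.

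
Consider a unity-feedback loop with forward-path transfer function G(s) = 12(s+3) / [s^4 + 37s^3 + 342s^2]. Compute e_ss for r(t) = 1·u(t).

The denominator has no term below 342s^2 — 2 poles at s=0, type 2.
K_p = ∞ for a type-2 system; e_ss to a step is zero.

0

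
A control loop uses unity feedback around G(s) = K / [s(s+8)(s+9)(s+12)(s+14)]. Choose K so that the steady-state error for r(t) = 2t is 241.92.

100

One free integrator in G(s): this is a type 1 system.
K_v = lim_{s→0} s·G(s) = K / (8·9·12·14) = (1/12096)·K.
e_ss = 2/K_v = 241.92 ⇒ K_v = 25/3024 ⇒ K = (25/3024)/(1/12096) = 100.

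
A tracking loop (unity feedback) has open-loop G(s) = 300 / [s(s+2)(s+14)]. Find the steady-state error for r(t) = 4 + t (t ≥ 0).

7/75

One free integrator in G(s): this is a type 1 system. Taking each input component in turn:
  • 4: tracked with zero error.
  • t: e_ss = 1/K_v with K_v=75/7 → 7/75.
Total e_ss = 7/75.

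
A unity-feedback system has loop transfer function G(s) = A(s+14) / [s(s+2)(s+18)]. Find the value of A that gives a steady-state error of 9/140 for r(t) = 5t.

200

The open loop has one pole at the origin → type 1 system.
K_v = lim_{s→0} s·G(s) = A·14 / (2·18) = (7/18)·A.
e_ss = 5/K_v = 9/140 ⇒ K_v = 700/9 ⇒ A = (700/9)/(7/18) = 200.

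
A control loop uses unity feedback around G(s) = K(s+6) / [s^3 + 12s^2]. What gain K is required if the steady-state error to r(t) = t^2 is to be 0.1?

Lowest-order denominator term is 12s^2, so the open loop has 2 poles at the origin → type 2 system.
K_a = lim_{s→0} s^2·G(s) = K·6 / 12 = 0.5·K.
e_ss = 2/K_a = 0.1 ⇒ K_a = 20 ⇒ K = 20/0.5 = 40.

40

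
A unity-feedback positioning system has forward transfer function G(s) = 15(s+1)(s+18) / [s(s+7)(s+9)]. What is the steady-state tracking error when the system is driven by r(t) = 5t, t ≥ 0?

7/6

G(s) has one factor of s in the denominator, so the system is type 1.
K_v = lim_{s→0} s·G(s) = 15·1·18 / (7·9) = 30/7.
e_ss = 5/K_v = 5/(30/7) = 7/6.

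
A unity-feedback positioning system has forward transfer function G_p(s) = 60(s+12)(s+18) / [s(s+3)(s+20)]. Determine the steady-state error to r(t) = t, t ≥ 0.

1/216

One free integrator in G_p(s): this is a type 1 system.
K_v = lim_{s→0} s·G_p(s) = 60·12·18 / (3·20) = 216.
e_ss = 1/K_v = 1/216.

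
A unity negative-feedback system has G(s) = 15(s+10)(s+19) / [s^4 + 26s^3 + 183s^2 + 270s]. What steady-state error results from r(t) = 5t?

Factoring s from the denominator leaves a polynomial with constant term 270, so the system is type 1.
K_v = lim_{s→0} s·G(s) = 15·10·19 / 270 = 95/9.
e_ss = 5/K_v = 5/(95/9) = 9/19.

9/19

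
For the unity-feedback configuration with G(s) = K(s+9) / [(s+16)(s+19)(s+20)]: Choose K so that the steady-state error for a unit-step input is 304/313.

20

The open loop has no poles at the origin → type 0 system.
K_p = lim_{s→0} G(s) = K·9 / (16·19·20) = (9/6080)·K.
e_ss = 1/(1 + K_p) = 304/313 ⇒ 1 + (9/6080)·K = 313/304 ⇒ K = 20.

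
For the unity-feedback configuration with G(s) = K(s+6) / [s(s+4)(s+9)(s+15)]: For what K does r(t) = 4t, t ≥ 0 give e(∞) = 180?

The open loop has one pole at the origin → type 1 system.
K_v = lim_{s→0} s·G(s) = K·6 / (4·9·15) = (1/90)·K.
e_ss = 4/K_v = 180 ⇒ K_v = 1/45 ⇒ K = (1/45)/(1/90) = 2.

2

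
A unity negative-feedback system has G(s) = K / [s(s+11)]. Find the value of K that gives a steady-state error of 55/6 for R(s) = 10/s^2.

The open loop has one pole at the origin → type 1 system.
K_v = lim_{s→0} s·G(s) = K / (11) = (1/11)·K.
e_ss = 10/K_v = 55/6 ⇒ K_v = 12/11 ⇒ K = (12/11)/(1/11) = 12.

12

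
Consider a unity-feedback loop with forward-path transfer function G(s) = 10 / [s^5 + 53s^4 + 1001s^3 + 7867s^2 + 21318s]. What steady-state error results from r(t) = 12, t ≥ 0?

Factoring s from the denominator leaves a polynomial with constant term 21318, so the system is type 1.
A type-1 system has K_p = ∞, so it tracks a step input with zero steady-state error.

0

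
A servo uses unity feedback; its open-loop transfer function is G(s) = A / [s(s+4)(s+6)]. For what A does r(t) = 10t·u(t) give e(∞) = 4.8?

The open loop has one pole at the origin → type 1 system.
K_v = lim_{s→0} s·G(s) = A / (4·6) = (1/24)·A.
e_ss = 10/K_v = 4.8 ⇒ K_v = 25/12 ⇒ A = (25/12)/(1/24) = 50.

50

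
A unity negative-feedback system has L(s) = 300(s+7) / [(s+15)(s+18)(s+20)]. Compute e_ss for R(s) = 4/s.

2.88

System type = 0 (no poles at s=0).
K_p = lim_{s→0} L(s) = 300·7 / (15·18·20) = 7/18.
e_ss = 4/(1 + K_p) = 4/(25/18) = 2.88.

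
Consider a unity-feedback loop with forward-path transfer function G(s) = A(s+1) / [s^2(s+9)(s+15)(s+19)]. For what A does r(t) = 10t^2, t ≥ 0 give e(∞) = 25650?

2

Two free integrators in G(s): this is a type 2 system.
K_a = lim_{s→0} s^2·G(s) = A·1 / (9·15·19) = (1/2565)·A.
e_ss = 20/K_a = 25650 ⇒ K_a = 2/2565 ⇒ A = (2/2565)/(1/2565) = 2.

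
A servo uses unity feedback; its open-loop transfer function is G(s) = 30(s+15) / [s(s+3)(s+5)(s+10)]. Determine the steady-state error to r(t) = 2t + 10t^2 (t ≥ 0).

infinity

G(s) has one factor of s in the denominator, so the system is type 1. Treating each term separately:
  • 2t: e_ss = 2/K_v with K_v=3 → 2/3.
  • 10t^2: a type-1 system cannot track it, e_ss → ∞.
The unbounded component dominates.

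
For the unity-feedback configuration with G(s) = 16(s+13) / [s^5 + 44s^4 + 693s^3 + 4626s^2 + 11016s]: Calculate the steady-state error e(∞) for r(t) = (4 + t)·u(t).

Lowest-order denominator term is 11016s, so the open loop has 1 pole at the origin → type 1 system. Treating each term separately:
  • 4: tracked with zero error.
  • t: e_ss = 1/K_v with K_v=26/1377 → 1377/26.
Total e_ss = 1377/26.

1377/26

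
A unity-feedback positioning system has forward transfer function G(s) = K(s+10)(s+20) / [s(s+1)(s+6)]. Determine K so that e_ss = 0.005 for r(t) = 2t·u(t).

12

One free integrator in G(s): this is a type 1 system.
K_v = lim_{s→0} s·G(s) = K·10·20 / (1·6) = (100/3)·K.
e_ss = 2/K_v = 0.005 ⇒ K_v = 400 ⇒ K = 400/(100/3) = 12.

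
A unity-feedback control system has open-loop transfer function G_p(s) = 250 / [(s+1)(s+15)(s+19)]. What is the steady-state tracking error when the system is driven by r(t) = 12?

The open loop has no poles at the origin → type 0 system.
K_p = lim_{s→0} G_p(s) = 250 / (1·15·19) = 50/57.
e_ss = 12/(1 + K_p) = 12/(107/57) = 684/107.

684/107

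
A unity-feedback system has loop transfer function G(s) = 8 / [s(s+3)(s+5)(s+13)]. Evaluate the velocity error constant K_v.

The open loop has one pole at the origin → type 1 system.
K_v = lim_{s→0} s·G(s) = 8 / (3·5·13) = 8/195.

8/195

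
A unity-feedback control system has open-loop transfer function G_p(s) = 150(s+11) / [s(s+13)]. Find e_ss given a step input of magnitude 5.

One free integrator in G_p(s): this is a type 1 system.
A type-1 system has K_p = ∞, so it tracks a step input with zero steady-state error.

0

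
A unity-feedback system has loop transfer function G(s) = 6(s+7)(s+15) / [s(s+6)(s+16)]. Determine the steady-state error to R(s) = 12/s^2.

64/35

One free integrator in G(s): this is a type 1 system.
K_v = lim_{s→0} s·G(s) = 6·7·15 / (6·16) = 6.5625.
e_ss = 12/K_v = 12/6.5625 = 64/35.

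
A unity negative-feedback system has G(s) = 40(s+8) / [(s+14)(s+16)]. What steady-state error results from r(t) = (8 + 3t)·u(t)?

infinity

No free integrators in G(s): this is a type 0 system. By superposition:
  • 8: e_ss = 8/(1+K_p) with K_p=10/7 → 56/17.
  • 3t: a type-0 system cannot track it, e_ss → ∞.
The unbounded component dominates.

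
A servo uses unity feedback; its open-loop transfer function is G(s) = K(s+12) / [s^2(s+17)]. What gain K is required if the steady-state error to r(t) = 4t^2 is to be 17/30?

20

Two free integrators in G(s): this is a type 2 system.
K_a = lim_{s→0} s^2·G(s) = K·12 / (17) = (12/17)·K.
e_ss = 8/K_a = 17/30 ⇒ K_a = 240/17 ⇒ K = (240/17)/(12/17) = 20.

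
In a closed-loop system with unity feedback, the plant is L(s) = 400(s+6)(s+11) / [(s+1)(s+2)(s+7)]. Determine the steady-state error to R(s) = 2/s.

14/13207

No free integrators in L(s): this is a type 0 system.
K_p = lim_{s→0} L(s) = 400·6·11 / (1·2·7) = 13200/7.
e_ss = 2/(1 + K_p) = 2/(13207/7) = 14/13207.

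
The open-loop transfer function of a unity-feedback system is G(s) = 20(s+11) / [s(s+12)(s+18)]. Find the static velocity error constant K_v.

System type = 1 (one pole at s=0).
K_v = lim_{s→0} s·G(s) = 20·11 / (12·18) = 55/54.

55/54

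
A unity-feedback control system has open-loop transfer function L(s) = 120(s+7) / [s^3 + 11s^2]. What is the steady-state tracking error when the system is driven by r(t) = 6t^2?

11/70

Factoring s^2 from the denominator leaves a polynomial with constant term 11, so the system is type 2.
K_a = lim_{s→0} s^2·L(s) = 120·7 / 11 = 840/11.
r(t) = 6t^2 gives R(s) = 12/s^3.
e_ss = 12/K_a = 12/(840/11) = 11/70.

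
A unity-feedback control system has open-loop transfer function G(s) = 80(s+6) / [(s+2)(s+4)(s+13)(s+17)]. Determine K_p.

60/221

No free integrators in G(s): this is a type 0 system.
K_p = lim_{s→0} G(s) = 80·6 / (2·4·13·17) = 60/221.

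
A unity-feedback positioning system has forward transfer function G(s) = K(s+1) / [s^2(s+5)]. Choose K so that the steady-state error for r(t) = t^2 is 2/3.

15

G(s) has two factors of s in the denominator, so the system is type 2.
K_a = lim_{s→0} s^2·G(s) = K·1 / (5) = 0.2·K.
e_ss = 2/K_a = 2/3 ⇒ K_a = 3 ⇒ K = 3/0.2 = 15.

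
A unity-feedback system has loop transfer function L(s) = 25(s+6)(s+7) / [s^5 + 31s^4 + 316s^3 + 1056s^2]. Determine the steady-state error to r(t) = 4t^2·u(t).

Lowest-order denominator term is 1056s^2, so the open loop has 2 poles at the origin → type 2 system.
K_a = lim_{s→0} s^2·L(s) = 25·6·7 / 1056 = 175/176.
r(t) = 4t^2 gives R(s) = 8/s^3.
e_ss = 8/K_a = 8/(175/176) = 1408/175.

1408/175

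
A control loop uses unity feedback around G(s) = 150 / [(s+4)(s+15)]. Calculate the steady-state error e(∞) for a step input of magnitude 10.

G(s) has no factors of s in the denominator, so the system is type 0.
K_p = lim_{s→0} G(s) = 150 / (4·15) = 2.5.
e_ss = 10/(1 + K_p) = 10/3.5 = 20/7.

20/7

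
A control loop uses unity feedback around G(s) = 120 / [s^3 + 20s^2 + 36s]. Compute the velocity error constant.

10/3

The denominator has no term below 36s — 1 pole at s=0, type 1.
K_v = lim_{s→0} s·G(s) = 120 / 36 = 10/3.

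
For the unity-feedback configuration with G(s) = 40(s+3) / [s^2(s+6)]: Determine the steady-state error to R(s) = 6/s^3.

0.3

The open loop has two poles at the origin → type 2 system.
K_a = lim_{s→0} s^2·G(s) = 40·3 / (6) = 20.
r(t) = 3t^2 gives R(s) = 6/s^3.
e_ss = 6/K_a = 6/20 = 0.3.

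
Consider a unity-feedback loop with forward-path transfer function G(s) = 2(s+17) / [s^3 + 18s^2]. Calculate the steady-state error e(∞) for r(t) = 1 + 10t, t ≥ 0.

0

Factoring s^2 from the denominator leaves a polynomial with constant term 18, so the system is type 2. Taking each input component in turn:
  • 1: tracked with zero error.
  • 10t: tracked with zero error.
Total e_ss = 0.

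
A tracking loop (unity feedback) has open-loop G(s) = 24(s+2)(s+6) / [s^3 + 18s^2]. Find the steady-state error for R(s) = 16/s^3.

1

Lowest-order denominator term is 18s^2, so the open loop has 2 poles at the origin → type 2 system.
K_a = lim_{s→0} s^2·G(s) = 24·2·6 / 18 = 16.
r(t) = 8t^2 gives R(s) = 16/s^3.
e_ss = 16/K_a = 16/16 = 1.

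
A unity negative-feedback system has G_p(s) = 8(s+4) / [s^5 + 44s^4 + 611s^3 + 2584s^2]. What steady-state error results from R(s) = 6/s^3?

Lowest-order denominator term is 2584s^2, so the open loop has 2 poles at the origin → type 2 system.
K_a = lim_{s→0} s^2·G_p(s) = 8·4 / 2584 = 4/323.
r(t) = 3t^2 gives R(s) = 6/s^3.
e_ss = 6/K_a = 6/(4/323) = 484.5.

484.5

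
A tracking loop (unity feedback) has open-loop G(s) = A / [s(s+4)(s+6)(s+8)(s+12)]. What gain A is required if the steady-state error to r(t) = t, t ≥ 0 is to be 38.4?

One free integrator in G(s): this is a type 1 system.
K_v = lim_{s→0} s·G(s) = A / (4·6·8·12) = (1/2304)·A.
e_ss = 1/K_v = 38.4 ⇒ K_v = 5/192 ⇒ A = (5/192)/(1/2304) = 60.

60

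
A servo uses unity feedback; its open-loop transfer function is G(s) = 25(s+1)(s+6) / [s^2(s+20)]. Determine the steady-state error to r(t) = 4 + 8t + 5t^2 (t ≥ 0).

4/3

Two free integrators in G(s): this is a type 2 system. Taking each input component in turn:
  • 4: tracked with zero error.
  • 8t: tracked with zero error.
  • 5t^2: e_ss = 10/K_a with K_a=7.5 → 4/3.
Total e_ss = 4/3.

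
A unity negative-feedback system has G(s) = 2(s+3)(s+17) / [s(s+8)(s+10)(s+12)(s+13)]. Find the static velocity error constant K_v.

17/2080

One free integrator in G(s): this is a type 1 system.
K_v = lim_{s→0} s·G(s) = 2·3·17 / (8·10·12·13) = 17/2080.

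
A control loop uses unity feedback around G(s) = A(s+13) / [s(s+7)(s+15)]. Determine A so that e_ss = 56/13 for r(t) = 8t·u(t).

15

G(s) has one factor of s in the denominator, so the system is type 1.
K_v = lim_{s→0} s·G(s) = A·13 / (7·15) = (13/105)·A.
e_ss = 8/K_v = 56/13 ⇒ K_v = 13/7 ⇒ A = (13/7)/(13/105) = 15.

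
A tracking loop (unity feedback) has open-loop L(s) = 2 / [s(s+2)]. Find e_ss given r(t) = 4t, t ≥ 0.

L(s) has one factor of s in the denominator, so the system is type 1.
K_v = lim_{s→0} s·L(s) = 2 / (2) = 1.
e_ss = 4/K_v = 4/1 = 4.

4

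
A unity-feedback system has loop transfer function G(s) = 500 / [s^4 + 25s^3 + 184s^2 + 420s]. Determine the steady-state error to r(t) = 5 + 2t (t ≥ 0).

1.68

Lowest-order denominator term is 420s, so the open loop has 1 pole at the origin → type 1 system. Treating each term separately:
  • 5: tracked with zero error.
  • 2t: e_ss = 2/K_v with K_v=25/21 → 1.68.
Total e_ss = 1.68.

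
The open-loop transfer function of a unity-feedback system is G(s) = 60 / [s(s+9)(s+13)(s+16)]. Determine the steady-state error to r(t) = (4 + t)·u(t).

31.2

The open loop has one pole at the origin → type 1 system. By superposition:
  • 4: tracked with zero error.
  • t: e_ss = 1/K_v with K_v=5/156 → 31.2.
Total e_ss = 31.2.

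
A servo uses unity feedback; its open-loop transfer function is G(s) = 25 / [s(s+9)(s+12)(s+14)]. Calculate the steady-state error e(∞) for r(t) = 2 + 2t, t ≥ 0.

One free integrator in G(s): this is a type 1 system. Treating each term separately:
  • 2: tracked with zero error.
  • 2t: e_ss = 2/K_v with K_v=25/1512 → 120.96.
Total e_ss = 120.96.

120.96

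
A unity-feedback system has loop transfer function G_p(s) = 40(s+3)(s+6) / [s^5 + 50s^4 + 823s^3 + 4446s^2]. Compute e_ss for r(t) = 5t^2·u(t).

Factoring s^2 from the denominator leaves a polynomial with constant term 4446, so the system is type 2.
K_a = lim_{s→0} s^2·G_p(s) = 40·3·6 / 4446 = 40/247.
r(t) = 5t^2 gives R(s) = 10/s^3.
e_ss = 10/K_a = 10/(40/247) = 61.75.

61.75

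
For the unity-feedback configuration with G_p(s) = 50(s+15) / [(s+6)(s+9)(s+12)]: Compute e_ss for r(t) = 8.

864/233

The open loop has no poles at the origin → type 0 system.
K_p = lim_{s→0} G_p(s) = 50·15 / (6·9·12) = 125/108.
e_ss = 8/(1 + K_p) = 8/(233/108) = 864/233.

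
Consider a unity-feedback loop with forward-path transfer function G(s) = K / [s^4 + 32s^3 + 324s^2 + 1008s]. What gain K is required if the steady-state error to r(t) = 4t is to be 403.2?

10

The denominator has no term below 1008s — 1 pole at s=0, type 1.
K_v = lim_{s→0} s·G(s) = K / 1008 = (1/1008)·K.
e_ss = 4/K_v = 403.2 ⇒ K_v = 5/504 ⇒ K = (5/504)/(1/1008) = 10.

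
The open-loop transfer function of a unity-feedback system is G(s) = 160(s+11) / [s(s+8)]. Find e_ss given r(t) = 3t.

The open loop has one pole at the origin → type 1 system.
K_v = lim_{s→0} s·G(s) = 160·11 / (8) = 220.
e_ss = 3/K_v = 3/220.

3/220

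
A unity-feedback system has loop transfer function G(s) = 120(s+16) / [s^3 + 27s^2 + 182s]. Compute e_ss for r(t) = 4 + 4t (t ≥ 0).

91/240

Factoring s from the denominator leaves a polynomial with constant term 182, so the system is type 1. Taking each input component in turn:
  • 4: tracked with zero error.
  • 4t: e_ss = 4/K_v with K_v=960/91 → 91/240.
Total e_ss = 91/240.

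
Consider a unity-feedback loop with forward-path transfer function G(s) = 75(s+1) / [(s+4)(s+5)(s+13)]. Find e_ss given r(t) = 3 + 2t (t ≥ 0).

No free integrators in G(s): this is a type 0 system. Taking each input component in turn:
  • 3: e_ss = 3/(1+K_p) with K_p=15/52 → 156/67.
  • 2t: a type-0 system cannot track it, e_ss → ∞.
The unbounded component dominates.

infinity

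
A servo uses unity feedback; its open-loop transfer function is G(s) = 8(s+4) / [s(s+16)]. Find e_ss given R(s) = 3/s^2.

1.5

System type = 1 (one pole at s=0).
K_v = lim_{s→0} s·G(s) = 8·4 / (16) = 2.
e_ss = 3/K_v = 3/2 = 1.5.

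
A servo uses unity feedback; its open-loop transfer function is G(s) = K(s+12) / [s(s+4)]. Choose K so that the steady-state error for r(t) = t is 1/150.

50

System type = 1 (one pole at s=0).
K_v = lim_{s→0} s·G(s) = K·12 / (4) = 3·K.
e_ss = 1/K_v = 1/150 ⇒ K_v = 150 ⇒ K = 150/3 = 50.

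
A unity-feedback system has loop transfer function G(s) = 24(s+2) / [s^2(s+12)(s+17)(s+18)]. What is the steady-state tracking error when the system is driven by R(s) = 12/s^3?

G(s) has two factors of s in the denominator, so the system is type 2.
K_a = lim_{s→0} s^2·G(s) = 24·2 / (12·17·18) = 2/153.
r(t) = 6t^2 gives R(s) = 12/s^3.
e_ss = 12/K_a = 12/(2/153) = 918.

918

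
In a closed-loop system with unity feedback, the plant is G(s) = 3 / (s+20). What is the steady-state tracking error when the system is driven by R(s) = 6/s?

120/23

No free integrators in G(s): this is a type 0 system.
K_p = lim_{s→0} G(s) = 3 / (20) = 0.15.
e_ss = 6/(1 + K_p) = 6/1.15 = 120/23.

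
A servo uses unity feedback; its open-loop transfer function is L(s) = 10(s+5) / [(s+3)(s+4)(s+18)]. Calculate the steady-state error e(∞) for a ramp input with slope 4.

infinity

L(s) has no factors of s in the denominator, so the system is type 0.
For a type-0 system K_v = 0, so e_ss to a ramp input is unbounded.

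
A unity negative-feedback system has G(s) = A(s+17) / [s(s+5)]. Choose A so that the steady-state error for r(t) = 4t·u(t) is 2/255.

150

System type = 1 (one pole at s=0).
K_v = lim_{s→0} s·G(s) = A·17 / (5) = 3.4·A.
e_ss = 4/K_v = 2/255 ⇒ K_v = 510 ⇒ A = 510/3.4 = 150.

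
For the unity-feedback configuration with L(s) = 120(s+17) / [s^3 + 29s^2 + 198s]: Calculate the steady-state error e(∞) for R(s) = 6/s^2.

Lowest-order denominator term is 198s, so the open loop has 1 pole at the origin → type 1 system.
K_v = lim_{s→0} s·L(s) = 120·17 / 198 = 340/33.
e_ss = 6/K_v = 6/(340/33) = 99/170.

99/170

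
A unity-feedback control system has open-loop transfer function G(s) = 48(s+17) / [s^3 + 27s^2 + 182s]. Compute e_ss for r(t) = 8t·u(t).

91/51

Factoring s from the denominator leaves a polynomial with constant term 182, so the system is type 1.
K_v = lim_{s→0} s·G(s) = 48·17 / 182 = 408/91.
e_ss = 8/K_v = 8/(408/91) = 91/51.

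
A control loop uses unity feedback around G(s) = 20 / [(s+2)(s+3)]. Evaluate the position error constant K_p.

10/3

G(s) has no factors of s in the denominator, so the system is type 0.
K_p = lim_{s→0} G(s) = 20 / (2·3) = 10/3.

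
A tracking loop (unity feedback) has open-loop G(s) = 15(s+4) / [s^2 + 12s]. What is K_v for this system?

Factoring s from the denominator leaves a polynomial with constant term 12, so the system is type 1.
K_v = lim_{s→0} s·G(s) = 15·4 / 12 = 5.

5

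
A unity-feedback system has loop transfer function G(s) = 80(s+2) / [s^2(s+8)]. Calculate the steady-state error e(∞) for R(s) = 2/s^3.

The open loop has two poles at the origin → type 2 system.
K_a = lim_{s→0} s^2·G(s) = 80·2 / (8) = 20.
r(t) = t^2 gives R(s) = 2/s^3.
e_ss = 2/K_a = 2/20 = 0.1.

0.1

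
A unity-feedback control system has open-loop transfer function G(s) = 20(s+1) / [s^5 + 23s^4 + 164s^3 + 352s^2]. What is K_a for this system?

Factoring s^2 from the denominator leaves a polynomial with constant term 352, so the system is type 2.
K_a = lim_{s→0} s^2·G(s) = 20·1 / 352 = 5/88.

5/88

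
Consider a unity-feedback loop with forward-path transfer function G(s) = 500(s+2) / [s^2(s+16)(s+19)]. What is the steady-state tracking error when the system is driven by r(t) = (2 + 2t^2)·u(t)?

1.216

Two free integrators in G(s): this is a type 2 system. Treating each term separately:
  • 2: tracked with zero error.
  • 2t^2: e_ss = 4/K_a with K_a=125/38 → 1.216.
Total e_ss = 1.216.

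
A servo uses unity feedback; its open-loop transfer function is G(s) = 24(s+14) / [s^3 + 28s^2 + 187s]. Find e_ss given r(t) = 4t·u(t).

Lowest-order denominator term is 187s, so the open loop has 1 pole at the origin → type 1 system.
K_v = lim_{s→0} s·G(s) = 24·14 / 187 = 336/187.
e_ss = 4/K_v = 4/(336/187) = 187/84.

187/84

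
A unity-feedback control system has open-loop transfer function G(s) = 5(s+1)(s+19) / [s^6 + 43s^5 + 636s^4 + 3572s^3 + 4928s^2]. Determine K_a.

The denominator has no term below 4928s^2 — 2 poles at s=0, type 2.
K_a = lim_{s→0} s^2·G(s) = 5·1·19 / 4928 = 95/4928.

95/4928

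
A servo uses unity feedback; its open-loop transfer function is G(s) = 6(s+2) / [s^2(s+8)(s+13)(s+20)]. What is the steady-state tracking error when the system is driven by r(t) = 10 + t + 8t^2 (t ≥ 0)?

8320/3

Two free integrators in G(s): this is a type 2 system. By superposition:
  • 10: tracked with zero error.
  • t: tracked with zero error.
  • 8t^2: e_ss = 16/K_a with K_a=3/520 → 8320/3.
Total e_ss = 8320/3.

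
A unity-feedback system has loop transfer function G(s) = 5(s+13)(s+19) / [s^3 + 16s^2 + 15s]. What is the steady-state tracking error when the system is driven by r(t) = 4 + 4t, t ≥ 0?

The denominator has no term below 15s — 1 pole at s=0, type 1. Taking each input component in turn:
  • 4: tracked with zero error.
  • 4t: e_ss = 4/K_v with K_v=247/3 → 12/247.
Total e_ss = 12/247.

12/247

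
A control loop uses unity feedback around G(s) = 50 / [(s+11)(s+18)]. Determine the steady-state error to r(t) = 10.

495/62

No free integrators in G(s): this is a type 0 system.
K_p = lim_{s→0} G(s) = 50 / (11·18) = 25/99.
e_ss = 10/(1 + K_p) = 10/(124/99) = 495/62.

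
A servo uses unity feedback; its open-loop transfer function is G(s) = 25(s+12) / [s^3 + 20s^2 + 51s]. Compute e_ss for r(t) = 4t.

0.68

Lowest-order denominator term is 51s, so the open loop has 1 pole at the origin → type 1 system.
K_v = lim_{s→0} s·G(s) = 25·12 / 51 = 100/17.
e_ss = 4/K_v = 4/(100/17) = 0.68.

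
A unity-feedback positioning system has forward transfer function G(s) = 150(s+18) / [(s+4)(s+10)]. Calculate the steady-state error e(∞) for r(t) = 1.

System type = 0 (no poles at s=0).
K_p = lim_{s→0} G(s) = 150·18 / (4·10) = 67.5.
e_ss = 1/(1 + K_p) = 1/68.5 = 2/137.

2/137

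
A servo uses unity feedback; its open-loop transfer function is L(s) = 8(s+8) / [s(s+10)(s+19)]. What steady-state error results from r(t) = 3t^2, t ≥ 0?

infinity

L(s) has one factor of s in the denominator, so the system is type 1.
K_a = lim_{s→0} s^2·L(s) = 0; the steady-state error to this parabolic input grows without bound.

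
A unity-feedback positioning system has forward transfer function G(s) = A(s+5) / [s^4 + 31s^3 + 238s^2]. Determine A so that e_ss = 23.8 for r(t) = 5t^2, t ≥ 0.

Factoring s^2 from the denominator leaves a polynomial with constant term 238, so the system is type 2.
K_a = lim_{s→0} s^2·G(s) = A·5 / 238 = (5/238)·A.
e_ss = 10/K_a = 23.8 ⇒ K_a = 50/119 ⇒ A = (50/119)/(5/238) = 20.

20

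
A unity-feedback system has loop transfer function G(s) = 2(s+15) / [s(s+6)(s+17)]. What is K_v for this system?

The open loop has one pole at the origin → type 1 system.
K_v = lim_{s→0} s·G(s) = 2·15 / (6·17) = 5/17.

5/17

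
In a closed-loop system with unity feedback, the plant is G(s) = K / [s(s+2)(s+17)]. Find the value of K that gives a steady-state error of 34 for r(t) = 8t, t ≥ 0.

System type = 1 (one pole at s=0).
K_v = lim_{s→0} s·G(s) = K / (2·17) = (1/34)·K.
e_ss = 8/K_v = 34 ⇒ K_v = 4/17 ⇒ K = (4/17)/(1/34) = 8.

8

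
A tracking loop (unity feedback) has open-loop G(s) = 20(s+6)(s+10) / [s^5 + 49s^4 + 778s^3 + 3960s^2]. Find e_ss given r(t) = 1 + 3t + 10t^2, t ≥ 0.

66

The denominator has no term below 3960s^2 — 2 poles at s=0, type 2. Treating each term separately:
  • 1: tracked with zero error.
  • 3t: tracked with zero error.
  • 10t^2: e_ss = 20/K_a with K_a=10/33 → 66.
Total e_ss = 66.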